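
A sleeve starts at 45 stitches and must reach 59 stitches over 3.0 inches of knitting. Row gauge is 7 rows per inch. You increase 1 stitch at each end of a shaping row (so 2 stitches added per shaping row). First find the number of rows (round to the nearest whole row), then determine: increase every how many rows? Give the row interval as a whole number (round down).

Rows = 3.0 × 7 = 21.0 → 21 rows.
Stitches to add: 14 → 7 shaping rows (at 2 st each).
21 / 7 = 3.00 → every 3 rows.

Increase every 3rd row.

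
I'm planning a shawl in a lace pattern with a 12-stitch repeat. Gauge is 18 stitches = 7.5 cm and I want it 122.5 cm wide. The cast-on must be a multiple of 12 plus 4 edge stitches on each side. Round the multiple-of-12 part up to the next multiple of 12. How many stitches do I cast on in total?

296 stitches.

18 / 7.5 = 2.4 sts per cm.
122.5 × 2.4 = 294.00 sts.
Less 8 edge sts → 286.00 for the repeat.
Next multiple of 12: 288.
Add back 8 edge sts → 296.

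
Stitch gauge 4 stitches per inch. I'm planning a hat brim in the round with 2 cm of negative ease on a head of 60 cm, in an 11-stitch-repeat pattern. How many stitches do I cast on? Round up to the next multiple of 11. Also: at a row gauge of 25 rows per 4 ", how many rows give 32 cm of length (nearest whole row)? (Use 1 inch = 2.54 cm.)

Finished = 60 − 2 = 58 cm.
58 cm × 1/2.54 = 22.83 inches.
4/1 = 4 sts per in; 22.83 × 4 = 91.34 sts.
Next multiple of 11 → 99.
32 cm = 12.60 inches; × 6.25 = 78.74 → 79 rows.

Cast on 99 stitches; work 79 rows.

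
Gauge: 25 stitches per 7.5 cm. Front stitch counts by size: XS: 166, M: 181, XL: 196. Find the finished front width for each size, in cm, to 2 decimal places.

XS 49.80 cm; M 54.30 cm; XL 58.80 cm.

25/7.5 = 3.333 sts per cm.
XS: 166 / 3.333 = 49.800 → 49.80 cm.
M: 181 / 3.333 = 54.300 → 54.30 cm.
XL: 196 / 3.333 = 58.800 → 58.80 cm.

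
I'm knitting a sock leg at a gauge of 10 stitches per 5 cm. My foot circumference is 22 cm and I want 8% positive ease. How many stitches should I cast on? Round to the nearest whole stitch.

Finished = 22 × 1.08 = 23.76 cm.
10 / 5 = 2 sts per cm.
23.76 × 2 = 47.52 sts.
→ 48 sts.

CO 48 sts.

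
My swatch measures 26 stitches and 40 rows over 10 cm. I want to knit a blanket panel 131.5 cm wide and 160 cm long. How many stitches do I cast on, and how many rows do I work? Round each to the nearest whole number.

Stitch gauge = 26/10 = 2.6 sts/cm; 131.5 × 2.6 = 341.90 → 342 sts.
Row gauge = 40/10 = 4 rows/cm; 160 × 4 = 640.00 → 640 rows.

Cast on 342 stitches and work 640 rows.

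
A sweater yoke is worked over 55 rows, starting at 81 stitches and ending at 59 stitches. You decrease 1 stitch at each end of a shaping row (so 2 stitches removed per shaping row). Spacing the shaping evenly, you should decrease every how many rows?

Decrease every 5th row.

Stitches to remove: |59 − 81| = 22.
Shaping rows needed: 22 / 2 = 11.
55 rows / 11 = every 5 rows.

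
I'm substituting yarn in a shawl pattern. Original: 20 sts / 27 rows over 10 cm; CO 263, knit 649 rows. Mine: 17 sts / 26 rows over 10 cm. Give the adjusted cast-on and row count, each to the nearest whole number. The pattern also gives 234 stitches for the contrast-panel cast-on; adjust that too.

Stitches: 263 × 17/20 = 223.55 → 224.
Rows: 649 × 26/27 = 624.96 → 625.
contrast-panel cast-on: 234 × 17/20 = 198.90 → 199.

Cast on 224 stitches; work 625 rows; contrast-panel cast-on 199 stitches.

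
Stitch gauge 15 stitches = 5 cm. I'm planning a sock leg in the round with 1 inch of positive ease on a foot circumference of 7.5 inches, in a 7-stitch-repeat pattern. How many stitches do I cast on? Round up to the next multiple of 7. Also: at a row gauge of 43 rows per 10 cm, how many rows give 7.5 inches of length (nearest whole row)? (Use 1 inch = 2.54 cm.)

Cast on 70 stitches; work 82 rows.

Finished = 7.5 + 1 = 8.5 inches.
8.5 inches × 2.54 = 21.59 cm.
15/5 = 3 sts per cm; 21.59 × 3 = 64.77 sts.
Next multiple of 7 → 70.
7.5 inches = 19.05 cm; × 4.3 = 81.92 → 82 rows.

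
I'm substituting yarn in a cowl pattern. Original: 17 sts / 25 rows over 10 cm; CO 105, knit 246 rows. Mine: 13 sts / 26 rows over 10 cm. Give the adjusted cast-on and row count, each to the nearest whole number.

Stitches: 105 × 13/17 = 80.29 → 80.
Rows: 246 × 26/25 = 255.84 → 256.

Cast on 80 stitches; work 256 rows.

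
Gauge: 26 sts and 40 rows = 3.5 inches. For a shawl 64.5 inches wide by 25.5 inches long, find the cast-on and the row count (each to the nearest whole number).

Stitch gauge = 26/3.5 = 7.429 sts/in; 64.5 × 7.429 = 479.14 → 479 sts.
Row gauge = 40/3.5 = 11.429 rows/in; 25.5 × 11.429 = 291.43 → 291 rows.

Cast on 479 stitches and work 291 rows.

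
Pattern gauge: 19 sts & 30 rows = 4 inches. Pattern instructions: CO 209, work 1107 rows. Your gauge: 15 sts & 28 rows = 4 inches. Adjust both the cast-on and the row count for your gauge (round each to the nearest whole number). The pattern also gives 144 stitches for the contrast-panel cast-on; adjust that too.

Cast on 165 stitches; work 1033 rows; contrast-panel cast-on 114 stitches.

Stitches: 209 × 15/19 = 165.00 → 165.
Rows: 1107 × 28/30 = 1033.20 → 1033.
contrast-panel cast-on: 144 × 15/19 = 113.68 → 114.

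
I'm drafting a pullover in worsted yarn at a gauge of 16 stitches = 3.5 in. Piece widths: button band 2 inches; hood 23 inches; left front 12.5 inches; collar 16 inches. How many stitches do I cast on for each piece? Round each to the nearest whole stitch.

button band 9; hood 105; left front 57; collar 73.

Rate = 16/3.5 = 4.571 sts per in.
button band: 2 × 4.571 = 9.14 → 9.
hood: 23 × 4.571 = 105.14 → 105.
left front: 12.5 × 4.571 = 57.14 → 57.
collar: 16 × 4.571 = 73.14 → 73.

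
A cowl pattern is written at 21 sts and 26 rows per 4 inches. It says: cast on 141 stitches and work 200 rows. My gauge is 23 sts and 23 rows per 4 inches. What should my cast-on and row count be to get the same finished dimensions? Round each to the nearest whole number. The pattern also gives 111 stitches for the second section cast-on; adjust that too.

Cast on 154 stitches; work 177 rows; second section cast-on 122 stitches.

Stitches: 141 × 23/21 = 154.43 → 154.
Rows: 200 × 23/26 = 176.92 → 177.
second section cast-on: 111 × 23/21 = 121.57 → 122.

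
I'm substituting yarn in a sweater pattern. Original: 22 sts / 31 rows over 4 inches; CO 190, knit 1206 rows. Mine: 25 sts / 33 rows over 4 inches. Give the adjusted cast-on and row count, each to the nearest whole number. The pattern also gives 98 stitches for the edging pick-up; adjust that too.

Cast on 216 stitches; work 1284 rows; edging pick-up 111 stitches.

Stitches: 190 × 25/22 = 215.91 → 216.
Rows: 1206 × 33/31 = 1283.81 → 1284.
edging pick-up: 98 × 25/22 = 111.36 → 111.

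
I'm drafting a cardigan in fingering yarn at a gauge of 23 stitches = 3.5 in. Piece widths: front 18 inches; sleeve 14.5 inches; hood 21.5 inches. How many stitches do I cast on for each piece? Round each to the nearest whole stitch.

Rate = 23/3.5 = 6.571 sts per in.
front: 18 × 6.571 = 118.29 → 118.
sleeve: 14.5 × 6.571 = 95.29 → 95.
hood: 21.5 × 6.571 = 141.29 → 141.

front 118; sleeve 95; hood 141.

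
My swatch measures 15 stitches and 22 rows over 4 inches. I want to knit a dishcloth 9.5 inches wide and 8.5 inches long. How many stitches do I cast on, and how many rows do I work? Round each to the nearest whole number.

Cast on 36 stitches and work 47 rows.

Stitch gauge = 15/4 = 3.75 sts/in; 9.5 × 3.75 = 35.62 → 36 sts.
Row gauge = 22/4 = 5.5 rows/in; 8.5 × 5.5 = 46.75 → 47 rows.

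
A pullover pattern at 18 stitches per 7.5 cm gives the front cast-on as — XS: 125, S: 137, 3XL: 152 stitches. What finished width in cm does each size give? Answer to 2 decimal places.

18/7.5 = 2.4 sts per cm.
XS: 125 / 2.4 = 52.083 → 52.08 cm.
S: 137 / 2.4 = 57.083 → 57.08 cm.
3XL: 152 / 2.4 = 63.333 → 63.33 cm.

XS 52.08 cm; S 57.08 cm; 3XL 63.33 cm.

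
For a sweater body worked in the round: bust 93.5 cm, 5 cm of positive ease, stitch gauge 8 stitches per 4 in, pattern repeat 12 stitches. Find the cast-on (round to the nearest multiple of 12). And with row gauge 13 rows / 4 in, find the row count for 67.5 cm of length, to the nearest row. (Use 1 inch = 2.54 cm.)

Finished = 93.5 + 5 = 98.5 cm.
98.5 cm × 1/2.54 = 38.78 inches.
8/4 = 2 sts per in; 38.78 × 2 = 77.56 sts.
Nearest multiple of 12 → 72.
67.5 cm = 26.57 inches; × 3.25 = 86.37 → 86 rows.

Cast on 72 stitches; work 86 rows.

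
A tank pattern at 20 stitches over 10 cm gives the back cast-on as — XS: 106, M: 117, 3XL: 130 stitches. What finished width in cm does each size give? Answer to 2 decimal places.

20/10 = 2 sts per cm.
XS: 106 / 2 = 53.000 → 53.00 cm.
M: 117 / 2 = 58.500 → 58.50 cm.
3XL: 130 / 2 = 65.000 → 65.00 cm.

XS 53.00 cm; M 58.50 cm; 3XL 65.00 cm.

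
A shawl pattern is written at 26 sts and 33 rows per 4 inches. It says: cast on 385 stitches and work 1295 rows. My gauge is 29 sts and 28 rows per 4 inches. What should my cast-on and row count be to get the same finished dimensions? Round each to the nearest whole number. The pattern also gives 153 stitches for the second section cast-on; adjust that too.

Stitches: 385 × 29/26 = 429.42 → 429.
Rows: 1295 × 28/33 = 1098.79 → 1099.
second section cast-on: 153 × 29/26 = 170.65 → 171.

Cast on 429 stitches; work 1099 rows; second section cast-on 171 stitches.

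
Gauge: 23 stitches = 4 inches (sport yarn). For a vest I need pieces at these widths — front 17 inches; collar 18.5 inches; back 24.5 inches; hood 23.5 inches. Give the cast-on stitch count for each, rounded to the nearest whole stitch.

Rate = 23/4 = 5.75 sts per in.
front: 17 × 5.75 = 97.75 → 98.
collar: 18.5 × 5.75 = 106.38 → 106.
back: 24.5 × 5.75 = 140.88 → 141.
hood: 23.5 × 5.75 = 135.12 → 135.

front 98; collar 106; back 141; hood 135.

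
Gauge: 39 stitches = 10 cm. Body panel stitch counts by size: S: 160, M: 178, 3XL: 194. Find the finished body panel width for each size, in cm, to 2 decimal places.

39/10 = 3.9 sts per cm.
S: 160 / 3.9 = 41.026 → 41.03 cm.
M: 178 / 3.9 = 45.641 → 45.64 cm.
3XL: 194 / 3.9 = 49.744 → 49.74 cm.

S 41.03 cm; M 45.64 cm; 3XL 49.74 cm.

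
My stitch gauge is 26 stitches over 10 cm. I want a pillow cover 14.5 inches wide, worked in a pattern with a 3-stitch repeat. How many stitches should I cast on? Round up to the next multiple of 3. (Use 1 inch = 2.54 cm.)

14.5 in = 14.5 × 2.54 = 36.83 cm.
26 / 10 = 2.6 sts/cm.
36.83 × 2.6 = 95.76 sts.
→ 96.

Cast on 96 stitches.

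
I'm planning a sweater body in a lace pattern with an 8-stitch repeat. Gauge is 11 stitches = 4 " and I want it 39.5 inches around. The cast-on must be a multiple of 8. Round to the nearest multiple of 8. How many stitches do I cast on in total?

11 / 4 = 2.75 sts per inch.
39.5 × 2.75 = 108.62 sts.
Nearest multiple of 8: 112.

Cast on 112 stitches.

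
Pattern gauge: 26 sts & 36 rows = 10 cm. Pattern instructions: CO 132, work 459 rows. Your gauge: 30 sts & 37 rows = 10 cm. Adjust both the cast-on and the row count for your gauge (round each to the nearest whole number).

Stitches: 132 × 30/26 = 152.31 → 152.
Rows: 459 × 37/36 = 471.75 → 472.

Cast on 152 stitches; work 472 rows.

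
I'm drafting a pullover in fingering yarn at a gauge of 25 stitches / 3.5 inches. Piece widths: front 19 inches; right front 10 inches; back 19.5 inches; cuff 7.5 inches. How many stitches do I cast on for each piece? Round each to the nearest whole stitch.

front 136; right front 71; back 139; cuff 54.

Rate = 25/3.5 = 7.143 sts per in.
front: 19 × 7.143 = 135.71 → 136.
right front: 10 × 7.143 = 71.43 → 71.
back: 19.5 × 7.143 = 139.29 → 139.
cuff: 7.5 × 7.143 = 53.57 → 54.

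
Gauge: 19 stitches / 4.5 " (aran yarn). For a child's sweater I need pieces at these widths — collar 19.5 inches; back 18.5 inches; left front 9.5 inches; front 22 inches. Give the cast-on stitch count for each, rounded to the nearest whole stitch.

collar 82; back 78; left front 40; front 93.

Rate = 19/4.5 = 4.222 sts per in.
collar: 19.5 × 4.222 = 82.33 → 82.
back: 18.5 × 4.222 = 78.11 → 78.
left front: 9.5 × 4.222 = 40.11 → 40.
front: 22 × 4.222 = 92.89 → 93.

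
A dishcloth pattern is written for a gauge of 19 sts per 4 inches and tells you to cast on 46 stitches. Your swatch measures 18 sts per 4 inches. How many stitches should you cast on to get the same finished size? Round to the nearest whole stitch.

CO 44 sts.

Scale factor = 18 / 19 = 0.947.
46 × 18 / 19 = 43.58 sts.
→ 44 sts.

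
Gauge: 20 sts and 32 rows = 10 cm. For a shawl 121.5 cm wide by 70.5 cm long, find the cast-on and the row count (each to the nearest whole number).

Cast on 243 stitches and work 226 rows.

Stitch gauge = 20/10 = 2 sts/cm; 121.5 × 2 = 243.00 → 243 sts.
Row gauge = 32/10 = 3.2 rows/cm; 70.5 × 3.2 = 225.60 → 226 rows.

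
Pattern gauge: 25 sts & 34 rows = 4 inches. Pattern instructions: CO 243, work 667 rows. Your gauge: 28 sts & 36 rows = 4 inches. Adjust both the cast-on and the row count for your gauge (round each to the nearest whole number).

Stitches: 243 × 28/25 = 272.16 → 272.
Rows: 667 × 36/34 = 706.24 → 706.

Cast on 272 stitches; work 706 rows.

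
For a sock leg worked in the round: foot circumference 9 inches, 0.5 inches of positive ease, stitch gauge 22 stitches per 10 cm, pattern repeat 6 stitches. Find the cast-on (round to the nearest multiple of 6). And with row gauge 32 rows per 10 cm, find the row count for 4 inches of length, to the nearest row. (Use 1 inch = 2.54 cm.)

Cast on 54 stitches; work 33 rows.

Finished = 9 + 0.5 = 9.5 inches.
9.5 inches × 2.54 = 24.13 cm.
22/10 = 2.2 sts per cm; 24.13 × 2.2 = 53.09 sts.
Nearest multiple of 6 → 54.
4 inches = 10.16 cm; × 3.2 = 32.51 → 33 rows.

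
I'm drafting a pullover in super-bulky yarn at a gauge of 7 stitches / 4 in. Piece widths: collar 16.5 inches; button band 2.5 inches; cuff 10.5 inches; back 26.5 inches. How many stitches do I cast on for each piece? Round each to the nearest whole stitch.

Rate = 7/4 = 1.75 sts per in.
collar: 16.5 × 1.75 = 28.88 → 29.
button band: 2.5 × 1.75 = 4.38 → 4.
cuff: 10.5 × 1.75 = 18.38 → 18.
back: 26.5 × 1.75 = 46.38 → 46.

collar 29; button band 4; cuff 18; back 46.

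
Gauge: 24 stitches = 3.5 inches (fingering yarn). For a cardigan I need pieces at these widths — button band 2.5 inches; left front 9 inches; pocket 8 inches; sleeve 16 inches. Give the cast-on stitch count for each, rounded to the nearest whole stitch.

button band 17; left front 62; pocket 55; sleeve 110.

Rate = 24/3.5 = 6.857 sts per in.
button band: 2.5 × 6.857 = 17.14 → 17.
left front: 9 × 6.857 = 61.71 → 62.
pocket: 8 × 6.857 = 54.86 → 55.
sleeve: 16 × 6.857 = 109.71 → 110.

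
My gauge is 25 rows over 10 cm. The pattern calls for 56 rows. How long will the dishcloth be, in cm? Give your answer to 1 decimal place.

25 rows / 10 cm = 2.5 rows per cm.
56 / 2.5 = 22.40 cm.

22.4 cm.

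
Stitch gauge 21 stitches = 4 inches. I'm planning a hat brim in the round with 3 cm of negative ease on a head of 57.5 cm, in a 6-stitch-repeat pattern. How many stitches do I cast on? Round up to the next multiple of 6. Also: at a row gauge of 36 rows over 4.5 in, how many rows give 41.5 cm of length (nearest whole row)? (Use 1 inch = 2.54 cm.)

Finished = 57.5 − 3 = 54.5 cm.
54.5 cm × 1/2.54 = 21.46 inches.
21/4 = 5.25 sts per in; 21.46 × 5.25 = 112.65 sts.
Next multiple of 6 → 114.
41.5 cm = 16.34 inches; × 8 = 130.71 → 131 rows.

Cast on 114 stitches; work 131 rows.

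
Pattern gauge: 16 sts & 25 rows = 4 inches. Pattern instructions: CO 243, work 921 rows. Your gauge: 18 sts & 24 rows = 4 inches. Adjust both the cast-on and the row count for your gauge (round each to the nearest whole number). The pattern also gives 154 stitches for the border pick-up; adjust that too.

Stitches: 243 × 18/16 = 273.38 → 273.
Rows: 921 × 24/25 = 884.16 → 884.
border pick-up: 154 × 18/16 = 173.25 → 173.

Cast on 273 stitches; work 884 rows; border pick-up 173 stitches.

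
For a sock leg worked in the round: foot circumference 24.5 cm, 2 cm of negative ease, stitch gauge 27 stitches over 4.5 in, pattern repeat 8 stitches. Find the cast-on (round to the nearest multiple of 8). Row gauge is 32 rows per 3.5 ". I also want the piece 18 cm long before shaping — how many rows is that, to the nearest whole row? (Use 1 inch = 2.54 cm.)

Finished = 24.5 − 2 = 22.5 cm.
22.5 cm × 1/2.54 = 8.86 inches.
27/4.5 = 6 sts per in; 8.86 × 6 = 53.15 sts.
Nearest multiple of 8 → 56.
18 cm = 7.09 inches; × 9.143 = 64.79 → 65 rows.

Cast on 56 stitches; work 65 rows.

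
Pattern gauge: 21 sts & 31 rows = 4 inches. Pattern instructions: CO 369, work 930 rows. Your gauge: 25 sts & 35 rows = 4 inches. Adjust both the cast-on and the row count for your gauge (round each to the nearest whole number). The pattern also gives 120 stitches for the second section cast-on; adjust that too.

Stitches: 369 × 25/21 = 439.29 → 439.
Rows: 930 × 35/31 = 1050.00 → 1050.
second section cast-on: 120 × 25/21 = 142.86 → 143.

Cast on 439 stitches; work 1050 rows; second section cast-on 143 stitches.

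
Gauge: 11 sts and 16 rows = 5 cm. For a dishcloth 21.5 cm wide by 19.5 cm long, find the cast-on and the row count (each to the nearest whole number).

Cast on 47 stitches and work 62 rows.

Stitch gauge = 11/5 = 2.2 sts/cm; 21.5 × 2.2 = 47.30 → 47 sts.
Row gauge = 16/5 = 3.2 rows/cm; 19.5 × 3.2 = 62.40 → 62 rows.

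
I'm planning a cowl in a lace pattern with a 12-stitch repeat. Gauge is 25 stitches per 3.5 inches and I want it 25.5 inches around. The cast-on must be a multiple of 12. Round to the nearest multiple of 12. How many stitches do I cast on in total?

25 / 3.5 = 7.143 sts per inch.
25.5 × 7.143 = 182.14 sts.
Nearest multiple of 12: 180.

Cast on 180 stitches.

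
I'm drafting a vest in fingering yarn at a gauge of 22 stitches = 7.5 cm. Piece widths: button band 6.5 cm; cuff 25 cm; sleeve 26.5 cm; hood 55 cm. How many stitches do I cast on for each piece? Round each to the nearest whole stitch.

button band 19; cuff 73; sleeve 78; hood 161.

Rate = 22/7.5 = 2.933 sts per cm.
button band: 6.5 × 2.933 = 19.07 → 19.
cuff: 25 × 2.933 = 73.33 → 73.
sleeve: 26.5 × 2.933 = 77.73 → 78.
hood: 55 × 2.933 = 161.33 → 161.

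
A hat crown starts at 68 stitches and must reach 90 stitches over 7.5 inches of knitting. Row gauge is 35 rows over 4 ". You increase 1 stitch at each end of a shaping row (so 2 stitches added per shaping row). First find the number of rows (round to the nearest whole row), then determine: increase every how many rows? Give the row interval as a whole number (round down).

Increase every 6th row.

Rows = 7.5 × 8.75 = 65.6 → 66 rows.
Stitches to add: 22 → 11 shaping rows (at 2 st each).
66 / 11 = 6.00 → every 6 rows.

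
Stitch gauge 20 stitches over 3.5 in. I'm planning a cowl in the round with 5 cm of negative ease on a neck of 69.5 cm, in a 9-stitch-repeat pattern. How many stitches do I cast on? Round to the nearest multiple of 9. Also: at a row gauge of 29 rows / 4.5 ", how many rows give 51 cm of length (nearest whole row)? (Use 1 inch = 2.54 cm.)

Cast on 144 stitches; work 129 rows.

Finished = 69.5 − 5 = 64.5 cm.
64.5 cm × 1/2.54 = 25.39 inches.
20/3.5 = 5.714 sts per in; 25.39 × 5.714 = 145.11 sts.
Nearest multiple of 9 → 144.
51 cm = 20.08 inches; × 6.444 = 129.40 → 129 rows.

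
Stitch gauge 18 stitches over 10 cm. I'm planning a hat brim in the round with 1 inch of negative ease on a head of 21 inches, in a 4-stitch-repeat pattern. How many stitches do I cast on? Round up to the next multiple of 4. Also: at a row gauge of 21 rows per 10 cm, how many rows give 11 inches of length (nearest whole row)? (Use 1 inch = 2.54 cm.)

Finished = 21 − 1 = 20 inches.
20 inches × 2.54 = 50.80 cm.
18/10 = 1.8 sts per cm; 50.80 × 1.8 = 91.44 sts.
Next multiple of 4 → 92.
11 inches = 27.94 cm; × 2.1 = 58.67 → 59 rows.

Cast on 92 stitches; work 59 rows.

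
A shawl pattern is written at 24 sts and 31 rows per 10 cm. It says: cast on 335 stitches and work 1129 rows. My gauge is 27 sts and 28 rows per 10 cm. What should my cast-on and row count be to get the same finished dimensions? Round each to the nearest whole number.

Cast on 377 stitches; work 1020 rows.

Stitches: 335 × 27/24 = 376.88 → 377.
Rows: 1129 × 28/31 = 1019.74 → 1020.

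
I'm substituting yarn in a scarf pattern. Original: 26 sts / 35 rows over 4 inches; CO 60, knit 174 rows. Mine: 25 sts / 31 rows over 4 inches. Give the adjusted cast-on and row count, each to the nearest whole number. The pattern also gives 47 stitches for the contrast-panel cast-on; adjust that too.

Cast on 58 stitches; work 154 rows; contrast-panel cast-on 45 stitches.

Stitches: 60 × 25/26 = 57.69 → 58.
Rows: 174 × 31/35 = 154.11 → 154.
contrast-panel cast-on: 47 × 25/26 = 45.19 → 45.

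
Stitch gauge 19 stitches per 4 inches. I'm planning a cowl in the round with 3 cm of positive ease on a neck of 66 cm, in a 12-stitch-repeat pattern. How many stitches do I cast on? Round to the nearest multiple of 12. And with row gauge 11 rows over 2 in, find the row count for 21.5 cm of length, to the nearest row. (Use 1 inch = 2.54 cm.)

Cast on 132 stitches; work 47 rows.

Finished = 66 + 3 = 69 cm.
69 cm × 1/2.54 = 27.17 inches.
19/4 = 4.75 sts per in; 27.17 × 4.75 = 129.04 sts.
Nearest multiple of 12 → 132.
21.5 cm = 8.46 inches; × 5.5 = 46.56 → 47 rows.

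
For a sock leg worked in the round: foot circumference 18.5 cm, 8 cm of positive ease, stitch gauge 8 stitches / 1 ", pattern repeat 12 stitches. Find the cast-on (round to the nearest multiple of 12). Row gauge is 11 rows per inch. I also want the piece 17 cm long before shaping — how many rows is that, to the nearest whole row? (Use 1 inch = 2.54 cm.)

Finished = 18.5 + 8 = 26.5 cm.
26.5 cm × 1/2.54 = 10.43 inches.
8/1 = 8 sts per in; 10.43 × 8 = 83.46 sts.
Nearest multiple of 12 → 84.
17 cm = 6.69 inches; × 11 = 73.62 → 74 rows.

Cast on 84 stitches; work 74 rows.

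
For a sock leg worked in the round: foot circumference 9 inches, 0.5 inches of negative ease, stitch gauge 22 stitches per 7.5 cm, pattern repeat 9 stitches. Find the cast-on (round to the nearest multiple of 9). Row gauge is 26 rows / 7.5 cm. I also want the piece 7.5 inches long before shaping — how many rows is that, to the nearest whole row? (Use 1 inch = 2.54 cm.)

Finished = 9 − 0.5 = 8.5 inches.
8.5 inches × 2.54 = 21.59 cm.
22/7.5 = 2.933 sts per cm; 21.59 × 2.933 = 63.33 sts.
Nearest multiple of 9 → 63.
7.5 inches = 19.05 cm; × 3.467 = 66.04 → 66 rows.

Cast on 63 stitches; work 66 rows.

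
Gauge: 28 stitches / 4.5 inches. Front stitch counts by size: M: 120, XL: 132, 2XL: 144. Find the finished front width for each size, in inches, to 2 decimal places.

28/4.5 = 6.222 sts per in.
M: 120 / 6.222 = 19.286 → 19.29 in.
XL: 132 / 6.222 = 21.214 → 21.21 in.
2XL: 144 / 6.222 = 23.143 → 23.14 in.

M 19.29 inches; XL 21.21 inches; 2XL 23.14 inches.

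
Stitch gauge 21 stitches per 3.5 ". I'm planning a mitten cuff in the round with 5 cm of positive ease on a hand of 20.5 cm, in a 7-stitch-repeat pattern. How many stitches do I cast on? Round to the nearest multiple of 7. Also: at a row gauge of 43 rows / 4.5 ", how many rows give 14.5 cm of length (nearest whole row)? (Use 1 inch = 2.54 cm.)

Cast on 63 stitches; work 55 rows.

Finished = 20.5 + 5 = 25.5 cm.
25.5 cm × 1/2.54 = 10.04 inches.
21/3.5 = 6 sts per in; 10.04 × 6 = 60.24 sts.
Nearest multiple of 7 → 63.
14.5 cm = 5.71 inches; × 9.556 = 54.55 → 55 rows.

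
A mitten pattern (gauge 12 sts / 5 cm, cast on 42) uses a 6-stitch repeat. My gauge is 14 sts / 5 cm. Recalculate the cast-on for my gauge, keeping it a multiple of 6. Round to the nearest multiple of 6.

42 × 14 / 12 = 49.00.
Nearest multiple of 6: 48.

CO 48 sts.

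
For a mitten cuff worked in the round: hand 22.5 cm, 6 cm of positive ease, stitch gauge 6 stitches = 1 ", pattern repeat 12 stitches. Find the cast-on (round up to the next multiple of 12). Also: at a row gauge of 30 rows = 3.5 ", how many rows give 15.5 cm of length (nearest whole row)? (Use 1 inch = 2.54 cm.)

Cast on 72 stitches; work 52 rows.

Finished = 22.5 + 6 = 28.5 cm.
28.5 cm × 1/2.54 = 11.22 inches.
6/1 = 6 sts per in; 11.22 × 6 = 67.32 sts.
Next multiple of 12 → 72.
15.5 cm = 6.10 inches; × 8.571 = 52.31 → 52 rows.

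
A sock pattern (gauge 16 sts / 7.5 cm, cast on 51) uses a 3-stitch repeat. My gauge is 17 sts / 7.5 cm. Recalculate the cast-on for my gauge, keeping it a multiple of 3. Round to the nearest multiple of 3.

51 × 17 / 16 = 54.19.
Nearest multiple of 3: 54.

CO 54 sts.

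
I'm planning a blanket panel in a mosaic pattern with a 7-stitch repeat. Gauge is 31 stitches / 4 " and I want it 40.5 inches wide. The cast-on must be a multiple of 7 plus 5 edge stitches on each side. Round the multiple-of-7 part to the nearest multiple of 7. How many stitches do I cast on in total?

CO 311 sts.

31 / 4 = 7.75 sts per inch.
40.5 × 7.75 = 313.88 sts.
Less 10 edge sts → 303.88 for the repeat.
Nearest multiple of 7: 301.
Add back 10 edge sts → 311.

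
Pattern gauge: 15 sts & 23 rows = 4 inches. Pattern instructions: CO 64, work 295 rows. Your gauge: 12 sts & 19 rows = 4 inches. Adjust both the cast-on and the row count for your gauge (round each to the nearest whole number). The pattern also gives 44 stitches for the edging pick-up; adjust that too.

Stitches: 64 × 12/15 = 51.20 → 51.
Rows: 295 × 19/23 = 243.70 → 244.
edging pick-up: 44 × 12/15 = 35.20 → 35.

Cast on 51 stitches; work 244 rows; edging pick-up 35 stitches.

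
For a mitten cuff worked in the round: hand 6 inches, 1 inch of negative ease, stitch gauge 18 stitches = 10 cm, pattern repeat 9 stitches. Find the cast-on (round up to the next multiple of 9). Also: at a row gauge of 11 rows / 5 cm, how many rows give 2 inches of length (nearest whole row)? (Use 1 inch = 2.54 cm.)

Finished = 6 − 1 = 5 inches.
5 inches × 2.54 = 12.70 cm.
18/10 = 1.8 sts per cm; 12.70 × 1.8 = 22.86 sts.
Next multiple of 9 → 27.
2 inches = 5.08 cm; × 2.2 = 11.18 → 11 rows.

Cast on 27 stitches; work 11 rows.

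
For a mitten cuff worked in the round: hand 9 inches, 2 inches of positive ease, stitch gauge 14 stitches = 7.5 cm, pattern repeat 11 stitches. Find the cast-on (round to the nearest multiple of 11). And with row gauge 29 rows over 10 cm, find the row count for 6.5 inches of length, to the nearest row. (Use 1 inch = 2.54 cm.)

Cast on 55 stitches; work 48 rows.

Finished = 9 + 2 = 11 inches.
11 inches × 2.54 = 27.94 cm.
14/7.5 = 1.867 sts per cm; 27.94 × 1.867 = 52.15 sts.
Nearest multiple of 11 → 55.
6.5 inches = 16.51 cm; × 2.9 = 47.88 → 48 rows.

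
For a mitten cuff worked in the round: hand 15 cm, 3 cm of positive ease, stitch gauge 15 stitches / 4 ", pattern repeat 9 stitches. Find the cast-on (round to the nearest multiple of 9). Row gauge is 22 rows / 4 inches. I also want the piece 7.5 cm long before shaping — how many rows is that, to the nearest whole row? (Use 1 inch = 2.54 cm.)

Finished = 15 + 3 = 18 cm.
18 cm × 1/2.54 = 7.09 inches.
15/4 = 3.75 sts per in; 7.09 × 3.75 = 26.57 sts.
Nearest multiple of 9 → 27.
7.5 cm = 2.95 inches; × 5.5 = 16.24 → 16 rows.

Cast on 27 stitches; work 16 rows.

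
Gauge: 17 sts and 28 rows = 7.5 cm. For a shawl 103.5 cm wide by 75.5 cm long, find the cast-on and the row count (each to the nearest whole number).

Stitch gauge = 17/7.5 = 2.267 sts/cm; 103.5 × 2.267 = 234.60 → 235 sts.
Row gauge = 28/7.5 = 3.733 rows/cm; 75.5 × 3.733 = 281.87 → 282 rows.

Cast on 235 stitches and work 282 rows.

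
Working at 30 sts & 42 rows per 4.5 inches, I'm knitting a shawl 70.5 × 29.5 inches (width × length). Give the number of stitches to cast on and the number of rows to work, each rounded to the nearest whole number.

Cast on 470 stitches and work 275 rows.

Stitch gauge = 30/4.5 = 6.667 sts/in; 70.5 × 6.667 = 470.00 → 470 sts.
Row gauge = 42/4.5 = 9.333 rows/in; 29.5 × 9.333 = 275.33 → 275 rows.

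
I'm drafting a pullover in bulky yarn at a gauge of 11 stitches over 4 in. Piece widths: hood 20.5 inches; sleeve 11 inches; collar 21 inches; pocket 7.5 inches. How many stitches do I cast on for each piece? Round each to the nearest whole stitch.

Rate = 11/4 = 2.75 sts per in.
hood: 20.5 × 2.75 = 56.38 → 56.
sleeve: 11 × 2.75 = 30.25 → 30.
collar: 21 × 2.75 = 57.75 → 58.
pocket: 7.5 × 2.75 = 20.62 → 21.

hood 56; sleeve 30; collar 58; pocket 21.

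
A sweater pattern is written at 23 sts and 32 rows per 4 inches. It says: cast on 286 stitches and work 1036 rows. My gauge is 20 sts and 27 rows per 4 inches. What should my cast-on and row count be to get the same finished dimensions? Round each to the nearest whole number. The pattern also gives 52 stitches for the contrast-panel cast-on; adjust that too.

Cast on 249 stitches; work 874 rows; contrast-panel cast-on 45 stitches.

Stitches: 286 × 20/23 = 248.70 → 249.
Rows: 1036 × 27/32 = 874.12 → 874.
contrast-panel cast-on: 52 × 20/23 = 45.22 → 45.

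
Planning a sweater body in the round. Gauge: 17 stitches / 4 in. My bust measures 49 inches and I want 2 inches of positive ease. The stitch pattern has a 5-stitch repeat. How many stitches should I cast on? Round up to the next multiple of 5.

CO 220 sts.

Finished = 49 + 2 = 51 inches.
17 / 4 = 4.25 sts/in.
51 × 4.25 = 216.75 sts.
Next multiple of 5: 220.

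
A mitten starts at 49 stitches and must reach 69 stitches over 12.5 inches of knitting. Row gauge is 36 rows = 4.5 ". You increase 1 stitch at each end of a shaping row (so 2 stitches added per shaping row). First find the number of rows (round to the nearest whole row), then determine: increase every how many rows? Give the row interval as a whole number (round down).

Rows = 12.5 × 8 = 100.0 → 100 rows.
Stitches to add: 20 → 10 shaping rows (at 2 st each).
100 / 10 = 10.00 → every 10 rows.

Increase every 10th row.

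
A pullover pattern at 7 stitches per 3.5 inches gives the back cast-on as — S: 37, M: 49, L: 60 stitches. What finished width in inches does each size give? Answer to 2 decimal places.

S 18.50 inches; M 24.50 inches; L 30.00 inches.

7/3.5 = 2 sts per in.
S: 37 / 2 = 18.500 → 18.50 in.
M: 49 / 2 = 24.500 → 24.50 in.
L: 60 / 2 = 30.000 → 30.00 in.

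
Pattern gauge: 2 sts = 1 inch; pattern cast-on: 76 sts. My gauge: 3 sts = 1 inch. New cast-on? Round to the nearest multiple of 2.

Scale factor = 3 / 2 = 1.500.
76 × 3 / 2 = 114.00 sts.

114 stitches.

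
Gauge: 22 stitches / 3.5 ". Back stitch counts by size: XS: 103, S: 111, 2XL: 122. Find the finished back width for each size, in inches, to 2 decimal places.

XS 16.39 inches; S 17.66 inches; 2XL 19.41 inches.

22/3.5 = 6.286 sts per in.
XS: 103 / 6.286 = 16.386 → 16.39 in.
S: 111 / 6.286 = 17.659 → 17.66 in.
2XL: 122 / 6.286 = 19.409 → 19.41 in.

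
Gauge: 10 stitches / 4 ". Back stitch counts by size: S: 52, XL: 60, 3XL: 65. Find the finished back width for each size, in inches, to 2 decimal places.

S 20.80 inches; XL 24.00 inches; 3XL 26.00 inches.

10/4 = 2.5 sts per in.
S: 52 / 2.5 = 20.800 → 20.80 in.
XL: 60 / 2.5 = 24.000 → 24.00 in.
3XL: 65 / 2.5 = 26.000 → 26.00 in.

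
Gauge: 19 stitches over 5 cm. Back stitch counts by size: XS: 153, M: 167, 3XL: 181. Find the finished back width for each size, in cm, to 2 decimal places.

XS 40.26 cm; M 43.95 cm; 3XL 47.63 cm.

19/5 = 3.8 sts per cm.
XS: 153 / 3.8 = 40.263 → 40.26 cm.
M: 167 / 3.8 = 43.947 → 43.95 cm.
3XL: 181 / 3.8 = 47.632 → 47.63 cm.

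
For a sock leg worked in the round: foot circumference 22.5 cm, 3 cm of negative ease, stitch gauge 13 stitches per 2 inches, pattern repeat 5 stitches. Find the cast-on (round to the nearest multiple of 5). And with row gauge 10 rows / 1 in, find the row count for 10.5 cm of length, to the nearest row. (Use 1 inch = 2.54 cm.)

Cast on 50 stitches; work 41 rows.

Finished = 22.5 − 3 = 19.5 cm.
19.5 cm × 1/2.54 = 7.68 inches.
13/2 = 6.5 sts per in; 7.68 × 6.5 = 49.90 sts.
Nearest multiple of 5 → 50.
10.5 cm = 4.13 inches; × 10 = 41.34 → 41 rows.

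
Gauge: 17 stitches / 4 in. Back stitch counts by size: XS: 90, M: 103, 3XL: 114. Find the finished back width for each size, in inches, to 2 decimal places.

17/4 = 4.25 sts per in.
XS: 90 / 4.25 = 21.176 → 21.18 in.
M: 103 / 4.25 = 24.235 → 24.24 in.
3XL: 114 / 4.25 = 26.824 → 26.82 in.

XS 21.18 inches; M 24.24 inches; 3XL 26.82 inches.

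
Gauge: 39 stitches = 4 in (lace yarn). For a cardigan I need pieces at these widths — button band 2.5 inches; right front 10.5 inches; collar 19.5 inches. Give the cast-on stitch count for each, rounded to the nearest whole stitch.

button band 24; right front 102; collar 190.

Rate = 39/4 = 9.75 sts per in.
button band: 2.5 × 9.75 = 24.38 → 24.
right front: 10.5 × 9.75 = 102.38 → 102.
collar: 19.5 × 9.75 = 190.12 → 190.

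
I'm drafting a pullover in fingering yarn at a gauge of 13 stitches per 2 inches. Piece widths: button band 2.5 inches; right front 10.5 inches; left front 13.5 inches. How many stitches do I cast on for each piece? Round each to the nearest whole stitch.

button band 16; right front 68; left front 88.

Rate = 13/2 = 6.5 sts per in.
button band: 2.5 × 6.5 = 16.25 → 16.
right front: 10.5 × 6.5 = 68.25 → 68.
left front: 13.5 × 6.5 = 87.75 → 88.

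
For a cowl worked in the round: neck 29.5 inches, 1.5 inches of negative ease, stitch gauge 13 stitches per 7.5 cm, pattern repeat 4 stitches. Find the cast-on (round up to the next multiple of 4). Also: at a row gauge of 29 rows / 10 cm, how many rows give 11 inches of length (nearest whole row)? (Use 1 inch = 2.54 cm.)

Finished = 29.5 − 1.5 = 28 inches.
28 inches × 2.54 = 71.12 cm.
13/7.5 = 1.733 sts per cm; 71.12 × 1.733 = 123.27 sts.
Next multiple of 4 → 124.
11 inches = 27.94 cm; × 2.9 = 81.03 → 81 rows.

Cast on 124 stitches; work 81 rows.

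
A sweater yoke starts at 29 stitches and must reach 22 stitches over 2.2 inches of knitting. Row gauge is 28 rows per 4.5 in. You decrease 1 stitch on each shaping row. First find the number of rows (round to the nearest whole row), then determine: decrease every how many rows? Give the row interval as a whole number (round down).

Decrease every 2nd row.

Rows = 2.2 × 6.222 = 13.7 → 14 rows.
Stitches to remove: 7 → 7 shaping rows (at 1 st each).
14 / 7 = 2.00 → every 2 rows.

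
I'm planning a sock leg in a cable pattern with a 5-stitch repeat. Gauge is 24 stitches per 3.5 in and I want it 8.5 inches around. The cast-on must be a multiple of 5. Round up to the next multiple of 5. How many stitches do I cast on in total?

24 / 3.5 = 6.857 sts per inch.
8.5 × 6.857 = 58.29 sts.
Next multiple of 5: 60.

Cast on 60 stitches.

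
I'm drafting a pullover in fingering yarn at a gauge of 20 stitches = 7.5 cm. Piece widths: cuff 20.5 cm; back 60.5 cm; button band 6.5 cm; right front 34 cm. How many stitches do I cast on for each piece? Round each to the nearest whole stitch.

cuff 55; back 161; button band 17; right front 91.

Rate = 20/7.5 = 2.667 sts per cm.
cuff: 20.5 × 2.667 = 54.67 → 55.
back: 60.5 × 2.667 = 161.33 → 161.
button band: 6.5 × 2.667 = 17.33 → 17.
right front: 34 × 2.667 = 90.67 → 91.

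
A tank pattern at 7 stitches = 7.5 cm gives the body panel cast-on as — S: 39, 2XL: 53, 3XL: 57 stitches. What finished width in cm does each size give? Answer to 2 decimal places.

S 41.79 cm; 2XL 56.79 cm; 3XL 61.07 cm.

7/7.5 = 0.933 sts per cm.
S: 39 / 0.933 = 41.786 → 41.79 cm.
2XL: 53 / 0.933 = 56.786 → 56.79 cm.
3XL: 57 / 0.933 = 61.071 → 61.07 cm.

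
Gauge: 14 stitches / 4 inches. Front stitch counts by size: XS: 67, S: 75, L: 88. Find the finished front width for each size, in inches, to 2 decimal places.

XS 19.14 inches; S 21.43 inches; L 25.14 inches.

14/4 = 3.5 sts per in.
XS: 67 / 3.5 = 19.143 → 19.14 in.
S: 75 / 3.5 = 21.429 → 21.43 in.
L: 88 / 3.5 = 25.143 → 25.14 in.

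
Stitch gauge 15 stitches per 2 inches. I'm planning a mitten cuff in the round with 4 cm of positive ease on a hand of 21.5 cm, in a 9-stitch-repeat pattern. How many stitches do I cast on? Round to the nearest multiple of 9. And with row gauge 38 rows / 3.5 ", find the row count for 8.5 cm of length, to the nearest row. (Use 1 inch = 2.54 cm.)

Finished = 21.5 + 4 = 25.5 cm.
25.5 cm × 1/2.54 = 10.04 inches.
15/2 = 7.5 sts per in; 10.04 × 7.5 = 75.30 sts.
Nearest multiple of 9 → 72.
8.5 cm = 3.35 inches; × 10.857 = 36.33 → 36 rows.

Cast on 72 stitches; work 36 rows.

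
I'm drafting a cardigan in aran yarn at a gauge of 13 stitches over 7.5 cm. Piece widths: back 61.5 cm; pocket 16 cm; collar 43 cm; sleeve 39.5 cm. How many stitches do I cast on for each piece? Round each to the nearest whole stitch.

Rate = 13/7.5 = 1.733 sts per cm.
back: 61.5 × 1.733 = 106.60 → 107.
pocket: 16 × 1.733 = 27.73 → 28.
collar: 43 × 1.733 = 74.53 → 75.
sleeve: 39.5 × 1.733 = 68.47 → 68.

back 107; pocket 28; collar 75; sleeve 68.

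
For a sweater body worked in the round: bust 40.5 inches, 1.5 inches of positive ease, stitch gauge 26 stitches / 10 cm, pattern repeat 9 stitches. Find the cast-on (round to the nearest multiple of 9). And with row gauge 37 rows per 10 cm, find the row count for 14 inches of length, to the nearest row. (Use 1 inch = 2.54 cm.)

Cast on 279 stitches; work 132 rows.

Finished = 40.5 + 1.5 = 42 inches.
42 inches × 2.54 = 106.68 cm.
26/10 = 2.6 sts per cm; 106.68 × 2.6 = 277.37 sts.
Nearest multiple of 9 → 279.
14 inches = 35.56 cm; × 3.7 = 131.57 → 132 rows.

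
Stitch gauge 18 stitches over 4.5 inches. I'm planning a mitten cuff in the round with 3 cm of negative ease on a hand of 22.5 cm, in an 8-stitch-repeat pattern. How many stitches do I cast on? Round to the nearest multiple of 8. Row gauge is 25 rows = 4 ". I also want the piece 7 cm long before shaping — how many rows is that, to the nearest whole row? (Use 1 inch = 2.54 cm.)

Cast on 32 stitches; work 17 rows.

Finished = 22.5 − 3 = 19.5 cm.
19.5 cm × 1/2.54 = 7.68 inches.
18/4.5 = 4 sts per in; 7.68 × 4 = 30.71 sts.
Nearest multiple of 8 → 32.
7 cm = 2.76 inches; × 6.25 = 17.22 → 17 rows.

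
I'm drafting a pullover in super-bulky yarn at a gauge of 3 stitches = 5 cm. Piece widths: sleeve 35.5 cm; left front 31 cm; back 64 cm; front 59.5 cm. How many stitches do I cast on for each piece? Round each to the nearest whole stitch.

sleeve 21; left front 19; back 38; front 36.

Rate = 3/5 = 0.6 sts per cm.
sleeve: 35.5 × 0.6 = 21.30 → 21.
left front: 31 × 0.6 = 18.60 → 19.
back: 64 × 0.6 = 38.40 → 38.
front: 59.5 × 0.6 = 35.70 → 36.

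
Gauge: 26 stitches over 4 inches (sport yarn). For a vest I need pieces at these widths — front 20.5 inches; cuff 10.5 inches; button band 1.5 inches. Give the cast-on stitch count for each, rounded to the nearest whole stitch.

Rate = 26/4 = 6.5 sts per in.
front: 20.5 × 6.5 = 133.25 → 133.
cuff: 10.5 × 6.5 = 68.25 → 68.
button band: 1.5 × 6.5 = 9.75 → 10.

front 133; cuff 68; button band 10.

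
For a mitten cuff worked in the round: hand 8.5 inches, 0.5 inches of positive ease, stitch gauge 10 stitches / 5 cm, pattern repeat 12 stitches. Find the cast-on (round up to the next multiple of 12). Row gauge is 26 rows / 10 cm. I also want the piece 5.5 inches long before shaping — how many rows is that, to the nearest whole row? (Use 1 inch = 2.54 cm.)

Cast on 48 stitches; work 36 rows.

Finished = 8.5 + 0.5 = 9 inches.
9 inches × 2.54 = 22.86 cm.
10/5 = 2 sts per cm; 22.86 × 2 = 45.72 sts.
Next multiple of 12 → 48.
5.5 inches = 13.97 cm; × 2.6 = 36.32 → 36 rows.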